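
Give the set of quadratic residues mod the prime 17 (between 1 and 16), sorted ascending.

Square k = 1,…,8 (k and 17−k give the same square):
1²=1, 2²=4, 3²=9, 4²=16, 5²≡8, 6²≡2, 7²≡15, 8²≡13 (mod 17).
So the quadratic residues mod 17 are {1, 2, 4, 8, 9, 13, 15, 16}.

1, 2, 4, 8, 9, 13, 15, 16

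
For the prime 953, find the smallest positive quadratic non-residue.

(2/953) = +1, so 2 is a residue.
(3/953) = −1, so 3 is the smallest positive non-residue mod 953.

3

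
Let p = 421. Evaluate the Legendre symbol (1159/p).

Euler's criterion: (1159/421) ≡ 317^210 (mod 421).
317^2 ≡ 291 (mod 421)
317^4 ≡ 60 (mod 421)
317^8 ≡ 232 (mod 421)
317^16 ≡ 357 (mod 421)
317^32 ≡ 307 (mod 421)
317^64 ≡ 366 (mod 421)
317^128 ≡ 78 (mod 421)
317^210 = 317^(128+64+16+2) ≡ 1 (mod 421).
Result is 1, so (1159/421) = 1.

1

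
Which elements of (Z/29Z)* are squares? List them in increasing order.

Square k = 1,…,14 (k and 29−k give the same square):
1²=1, 2²=4, 3²=9, 4²=16, 5²=25, 6²≡7, 7²≡20, 8²≡6, 9²≡23, 10²≡13, 11²≡5, 12²≡28, 13²≡24, 14²≡22 (mod 29).
So the quadratic residues mod 29 are {1, 4, 5, 6, 7, 9, 13, 16, 20, 22, 23, 24, 25, 28}.

1,4,5,6,7,9,13,16,20,22,23,24,25,28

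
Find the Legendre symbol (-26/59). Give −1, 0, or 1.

-1

First reduce: -26 ≡ 33 (mod 59).
Reciprocity: 33 ≡ 1 and 59 ≡ 3 (mod 4), so (33/59) = +(59/33).
Reduce top mod 33: now compute (26/33).
Pull out 2: since 33 ≡ 1 (mod 8), (2/33) = +1.
Reciprocity: 13 ≡ 1 and 33 ≡ 1 (mod 4), so (13/33) = +(33/13).
Reduce top mod 13: now compute (7/13).
Reciprocity: 7 ≡ 3 and 13 ≡ 1 (mod 4), so (7/13) = +(13/7).
Reduce top mod 7: now compute (6/7).
Pull out 2: since 7 ≡ 7 (mod 8), (2/7) = +1.
Reciprocity: 3 ≡ 3 and 7 ≡ 3 (mod 4), so (3/7) = −(7/3).
Reduce top mod 3: now compute (1/3).
Reached (1/3) = 1. Collecting the sign flips along the way, the symbol is -1.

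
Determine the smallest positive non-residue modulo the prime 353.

3

(2/353) = +1, so 2 is a residue.
(3/353) = −1, so 3 is the smallest positive non-residue mod 353.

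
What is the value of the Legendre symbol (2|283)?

Pull out 2: since 283 ≡ 3 (mod 8), (2/283) = -1.
Reached (1/283) = 1. Collecting the sign flips along the way, the symbol is -1.

-1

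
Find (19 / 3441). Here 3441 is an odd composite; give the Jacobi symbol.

-1

Reciprocity: 19 ≡ 3 and 3441 ≡ 1 (mod 4), so (19/3441) = +(3441/19).
Reduce top mod 19: now compute (2/19).
Pull out 2: since 19 ≡ 3 (mod 8), (2/19) = -1.
Reached (1/19) = 1. Collecting the sign flips along the way, the symbol is -1.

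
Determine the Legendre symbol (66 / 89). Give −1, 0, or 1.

Euler's criterion: (66/89) ≡ 66^44 (mod 89).
66^2 ≡ 84 (mod 89)
66^4 ≡ 25 (mod 89)
66^8 ≡ 2 (mod 89)
66^16 ≡ 4 (mod 89)
66^32 ≡ 16 (mod 89)
66^44 = 66^(32+8+4) ≡ 88 (mod 89).
Result is 88 ≡ −1, so (66/89) = −1.

-1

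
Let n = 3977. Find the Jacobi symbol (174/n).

-1

Pull out 2: since 3977 ≡ 1 (mod 8), (2/3977) = +1.
Reciprocity: 87 ≡ 3 and 3977 ≡ 1 (mod 4), so (87/3977) = +(3977/87).
Reduce top mod 87: now compute (62/87).
Pull out 2: since 87 ≡ 7 (mod 8), (2/87) = +1.
Reciprocity: 31 ≡ 3 and 87 ≡ 3 (mod 4), so (31/87) = −(87/31).
Reduce top mod 31: now compute (25/31).
Reciprocity: 25 ≡ 1 and 31 ≡ 3 (mod 4), so (25/31) = +(31/25).
Reduce top mod 25: now compute (6/25).
Pull out 2: since 25 ≡ 1 (mod 8), (2/25) = +1.
Reciprocity: 3 ≡ 3 and 25 ≡ 1 (mod 4), so (3/25) = +(25/3).
Reduce top mod 3: now compute (1/3).
Reached (1/3) = 1. Collecting the sign flips along the way, the symbol is -1.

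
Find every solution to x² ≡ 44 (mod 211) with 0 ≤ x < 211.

Since 211 ≡ 3 (mod 4), a square root of 44 is 44^((211+1)/4) = 44^53 mod 211.
Repeated squaring: 44^2≡37, 44^4≡103, 44^8≡59, 44^16≡105, 44^32≡53 (mod 211).
44^53 = 44^(32+16+4+1) ≡ 172 (mod 211).
Check: 172² = 29584 ≡ 44 (mod 211). The two roots are 39 and 172.

39, 172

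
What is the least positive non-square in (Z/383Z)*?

(2/383) = +1, so 2 is a residue.
(3/383) = +1, so 3 is a residue.
(4/383) = +1, so 4 is a residue.
(5/383) = −1, so 5 is the smallest positive non-residue mod 383.

5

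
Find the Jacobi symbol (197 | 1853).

-1

Reciprocity: 197 ≡ 1 and 1853 ≡ 1 (mod 4), so (197/1853) = +(1853/197).
Reduce top mod 197: now compute (80/197).
Pull out 2^4: since 197 ≡ 5 (mod 8), (2/197) = -1, so (2/197)^4 = +1.
Reciprocity: 5 ≡ 1 and 197 ≡ 1 (mod 4), so (5/197) = +(197/5).
Reduce top mod 5: now compute (2/5).
Pull out 2: since 5 ≡ 5 (mod 8), (2/5) = -1.
Reached (1/5) = 1. Collecting the sign flips along the way, the symbol is -1.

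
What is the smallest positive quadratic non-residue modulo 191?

7

(2/191) = +1, so 2 is a residue.
(3/191) = +1, so 3 is a residue.
(4/191) = +1, so 4 is a residue.
(5/191) = +1, so 5 is a residue.
(6/191) = +1, so 6 is a residue.
(7/191) = −1, so 7 is the smallest positive non-residue mod 191.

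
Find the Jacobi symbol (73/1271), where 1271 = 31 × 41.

-1

Reciprocity: 73 ≡ 1 and 1271 ≡ 3 (mod 4), so (73/1271) = +(1271/73).
Reduce top mod 73: now compute (30/73).
Pull out 2: since 73 ≡ 1 (mod 8), (2/73) = +1.
Reciprocity: 15 ≡ 3 and 73 ≡ 1 (mod 4), so (15/73) = +(73/15).
Reduce top mod 15: now compute (13/15).
Reciprocity: 13 ≡ 1 and 15 ≡ 3 (mod 4), so (13/15) = +(15/13).
Reduce top mod 13: now compute (2/13).
Pull out 2: since 13 ≡ 5 (mod 8), (2/13) = -1.
Reached (1/13) = 1. Collecting the sign flips along the way, the symbol is -1.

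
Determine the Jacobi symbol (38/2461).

1

Pull out 2: since 2461 ≡ 5 (mod 8), (2/2461) = -1.
Reciprocity: 19 ≡ 3 and 2461 ≡ 1 (mod 4), so (19/2461) = +(2461/19).
Reduce top mod 19: now compute (10/19).
Pull out 2: since 19 ≡ 3 (mod 8), (2/19) = -1.
Reciprocity: 5 ≡ 1 and 19 ≡ 3 (mod 4), so (5/19) = +(19/5).
Reduce top mod 5: now compute (4/5).
Pull out 2^2: since 5 ≡ 5 (mod 8), (2/5) = -1, so (2/5)^2 = +1.
Reached (1/5) = 1. Collecting the sign flips along the way, the symbol is +1.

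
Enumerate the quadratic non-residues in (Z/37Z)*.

Square k = 1,…,18 (k and 37−k give the same square):
1²=1, 2²=4, 3²=9, 4²=16, 5²=25, 6²=36, 7²≡12, 8²≡27, 9²≡7, 10²≡26, 11²≡10, 12²≡33, 13²≡21, 14²≡11, 15²≡3, 16²≡34, 17²≡30, 18²≡28 (mod 37).
The residues are {1, 3, 4, 7, 9, 10, 11, 12, 16, 21, 25, 26, 27, 28, 30, 33, 34, 36}; the non-residues are the remaining 18 nonzero classes.

2,5,6,8,13,14,15,17,18,19,20,22,23,24,29,31,32,35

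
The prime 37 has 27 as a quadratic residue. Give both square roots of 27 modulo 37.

37 ≡ 1 (mod 4), so we find a root by search.
Trying successive values, 8² = 64 ≡ 27 (mod 37). The other root is 37 − 8 = 29.

8, 29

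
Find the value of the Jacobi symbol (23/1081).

Reciprocity: 23 ≡ 3 and 1081 ≡ 1 (mod 4), so (23/1081) = +(1081/23).
Reduce top mod 23: now compute (0/23).
Top reduces to 0: gcd > 1, so the symbol is 0.

0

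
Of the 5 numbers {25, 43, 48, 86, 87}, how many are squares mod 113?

(25/113) = +1 → QR.
(43/113) = -1 → non-residue.
(48/113) = -1 → non-residue.
(86/113) = -1 → non-residue.
(87/113) = +1 → QR.
Total quadratic residues among the 5: 2.

2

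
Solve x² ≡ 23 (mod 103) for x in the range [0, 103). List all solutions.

Since 103 ≡ 3 (mod 4), a square root of 23 is 23^((103+1)/4) = 23^26 mod 103.
Repeated squaring: 23^2≡14, 23^4≡93, 23^8≡100, 23^16≡9 (mod 103).
23^26 = 23^(16+8+2) ≡ 34 (mod 103).
Check: 34² = 1156 ≡ 23 (mod 103). The two roots are 34 and 69.

34, 69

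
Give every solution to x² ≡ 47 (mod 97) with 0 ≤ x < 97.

12, 85

97 ≡ 1 (mod 4), so we find a root by search.
Trying successive values, 12² = 144 ≡ 47 (mod 97). The other root is 97 − 12 = 85.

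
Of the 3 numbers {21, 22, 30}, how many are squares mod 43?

1

(21/43) = +1 → QR.
(22/43) = -1 → non-residue.
(30/43) = -1 → non-residue.
Total quadratic residues among the 3: 1.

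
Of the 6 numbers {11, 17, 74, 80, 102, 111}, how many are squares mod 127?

3

(11/127) = +1 → QR.
(17/127) = +1 → QR.
(74/127) = +1 → QR.
(80/127) = -1 → non-residue.
(102/127) = -1 → non-residue.
(111/127) = -1 → non-residue.
Total quadratic residues among the 6: 3.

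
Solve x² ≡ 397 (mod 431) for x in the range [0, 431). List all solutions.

Since 431 ≡ 3 (mod 4), a square root of 397 is 397^((431+1)/4) = 397^108 mod 431.
Repeated squaring: 397^2≡294, 397^4≡236, 397^8≡97, 397^16≡358, 397^32≡157, 397^64≡82 (mod 431).
397^108 = 397^(64+32+8+4) ≡ 273 (mod 431).
Check: 273² = 74529 ≡ 397 (mod 431). The two roots are 158 and 273.

158, 273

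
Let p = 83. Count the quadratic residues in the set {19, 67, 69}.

(19/83) = -1 → non-residue.
(67/83) = -1 → non-residue.
(69/83) = +1 → QR.
Total quadratic residues among the 3: 1.

1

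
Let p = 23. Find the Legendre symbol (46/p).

0

First reduce: 46 ≡ 0 (mod 23).
Top reduces to 0: gcd > 1, so the symbol is 0.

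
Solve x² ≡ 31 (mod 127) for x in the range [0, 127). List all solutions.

Since 127 ≡ 3 (mod 4), a square root of 31 is 31^((127+1)/4) = 31^32 mod 127.
Repeated squaring: 31^2≡72, 31^4≡104, 31^8≡21, 31^16≡60, 31^32≡44 (mod 127).
31^32 = 31^(32) ≡ 44 (mod 127).
Check: 44² = 1936 ≡ 31 (mod 127). The two roots are 44 and 83.

44, 83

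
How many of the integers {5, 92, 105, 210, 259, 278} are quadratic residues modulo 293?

(5/293) = -1 → non-residue.
(92/293) = -1 → non-residue.
(105/293) = -1 → non-residue.
(210/293) = +1 → QR.
(259/293) = -1 → non-residue.
(278/293) = +1 → QR.
Total quadratic residues among the 6: 2.

2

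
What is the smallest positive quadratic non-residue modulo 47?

5

(2/47) = +1, so 2 is a residue.
(3/47) = +1, so 3 is a residue.
(4/47) = +1, so 4 is a residue.
(5/47) = −1, so 5 is the smallest positive non-residue mod 47.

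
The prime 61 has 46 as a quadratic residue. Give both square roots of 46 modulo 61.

61 ≡ 1 (mod 4), so we find a root by search.
Trying successive values, 30² = 900 ≡ 46 (mod 61). The other root is 61 − 30 = 31.

30, 31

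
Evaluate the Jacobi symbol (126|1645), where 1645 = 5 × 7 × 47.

0

Pull out 2: since 1645 ≡ 5 (mod 8), (2/1645) = -1.
Reciprocity: 63 ≡ 3 and 1645 ≡ 1 (mod 4), so (63/1645) = +(1645/63).
Reduce top mod 63: now compute (7/63).
Reciprocity: 7 ≡ 3 and 63 ≡ 3 (mod 4), so (7/63) = −(63/7).
Reduce top mod 7: now compute (0/7).
Top reduces to 0: gcd > 1, so the symbol is 0.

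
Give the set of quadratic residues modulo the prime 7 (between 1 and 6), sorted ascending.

Square k = 1,…,3 (k and 7−k give the same square):
1²=1, 2²=4, 3²≡2 (mod 7).
So the quadratic residues mod 7 are {1, 2, 4}.

1,2,4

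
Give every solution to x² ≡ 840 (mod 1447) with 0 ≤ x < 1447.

Since 1447 ≡ 3 (mod 4), a square root of 840 is 840^((1447+1)/4) = 840^362 mod 1447.
Repeated squaring: 840^2≡911, 840^4≡790, 840^8≡443, 840^16≡904, 840^32≡1108, 840^64≡608, 840^128≡679, 840^256≡895 (mod 1447).
840^362 = 840^(256+64+32+8+2) ≡ 438 (mod 1447).
Check: 438² = 191844 ≡ 840 (mod 1447). The two roots are 438 and 1009.

438, 1009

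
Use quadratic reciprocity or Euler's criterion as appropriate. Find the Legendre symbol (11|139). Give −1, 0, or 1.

Euler's criterion: (11/139) ≡ 11^69 (mod 139).
11^2 ≡ 121 (mod 139)
11^4 ≡ 46 (mod 139)
11^8 ≡ 31 (mod 139)
11^16 ≡ 127 (mod 139)
11^32 ≡ 5 (mod 139)
11^64 ≡ 25 (mod 139)
11^69 = 11^(64+4+1) ≡ 1 (mod 139).
Result is 1, so (11/139) = 1.

1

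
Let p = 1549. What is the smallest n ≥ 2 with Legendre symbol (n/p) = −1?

2

(2/1549) = −1, so 2 is the smallest positive non-residue mod 1549.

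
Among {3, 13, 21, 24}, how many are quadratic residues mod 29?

(3/29) = -1 → non-residue.
(13/29) = +1 → QR.
(21/29) = -1 → non-residue.
(24/29) = +1 → QR.
Total quadratic residues among the 4: 2.

2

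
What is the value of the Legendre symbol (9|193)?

Euler's criterion: (9/193) ≡ 9^96 (mod 193).
9^2 ≡ 81 (mod 193)
9^4 ≡ 192 (mod 193)
9^8 ≡ 1 (mod 193)
9^16 ≡ 1 (mod 193)
9^32 ≡ 1 (mod 193)
9^64 ≡ 1 (mod 193)
9^96 = 9^(64+32) ≡ 1 (mod 193).
Result is 1, so (9/193) = 1.

1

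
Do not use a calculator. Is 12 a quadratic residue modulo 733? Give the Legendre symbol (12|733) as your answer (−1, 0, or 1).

1

Euler's criterion: (12/733) ≡ 12^366 (mod 733).
12^2 ≡ 144 (mod 733)
12^4 ≡ 212 (mod 733)
12^8 ≡ 231 (mod 733)
12^16 ≡ 585 (mod 733)
12^32 ≡ 647 (mod 733)
12^64 ≡ 66 (mod 733)
12^128 ≡ 691 (mod 733)
12^256 ≡ 298 (mod 733)
12^366 = 12^(256+64+32+8+4+2) ≡ 1 (mod 733).
Result is 1, so (12/733) = 1.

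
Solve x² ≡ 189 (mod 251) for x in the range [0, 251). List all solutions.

38, 213

Since 251 ≡ 3 (mod 4), a square root of 189 is 189^((251+1)/4) = 189^63 mod 251.
Repeated squaring: 189^2≡79, 189^4≡217, 189^8≡152, 189^16≡12, 189^32≡144 (mod 251).
189^63 = 189^(32+16+8+4+2+1) ≡ 38 (mod 251).
Check: 38² = 1444 ≡ 189 (mod 251). The two roots are 38 and 213.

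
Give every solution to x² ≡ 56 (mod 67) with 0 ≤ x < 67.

Since 67 ≡ 3 (mod 4), a square root of 56 is 56^((67+1)/4) = 56^17 mod 67.
Repeated squaring: 56^2≡54, 56^4≡35, 56^8≡19, 56^16≡26 (mod 67).
56^17 = 56^(16+1) ≡ 49 (mod 67).
Check: 49² = 2401 ≡ 56 (mod 67). The two roots are 18 and 49.

18, 49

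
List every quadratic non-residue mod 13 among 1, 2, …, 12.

Square k = 1,…,6 (k and 13−k give the same square):
1²=1, 2²=4, 3²=9, 4²≡3, 5²≡12, 6²≡10 (mod 13).
The residues are {1, 3, 4, 9, 10, 12}; the non-residues are the remaining 6 nonzero classes.

2 5 6 7 8 11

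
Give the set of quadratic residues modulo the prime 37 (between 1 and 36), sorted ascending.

1, 3, 4, 7, 9, 10, 11, 12, 16, 21, 25, 26, 27, 28, 30, 33, 34, 36

Square k = 1,…,18 (k and 37−k give the same square):
1²=1, 2²=4, 3²=9, 4²=16, 5²=25, 6²=36, 7²≡12, 8²≡27, 9²≡7, 10²≡26, 11²≡10, 12²≡33, 13²≡21, 14²≡11, 15²≡3, 16²≡34, 17²≡30, 18²≡28 (mod 37).
So the quadratic residues mod 37 are {1, 3, 4, 7, 9, 10, 11, 12, 16, 21, 25, 26, 27, 28, 30, 33, 34, 36}.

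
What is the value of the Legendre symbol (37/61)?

Euler's criterion: (37/61) ≡ 37^30 (mod 61).
37^2 ≡ 27 (mod 61)
37^4 ≡ 58 (mod 61)
37^8 ≡ 9 (mod 61)
37^16 ≡ 20 (mod 61)
37^30 = 37^(16+8+4+2) ≡ 60 (mod 61).
Result is 60 ≡ −1, so (37/61) = −1.

-1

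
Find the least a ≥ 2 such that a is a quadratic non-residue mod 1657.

(2/1657) = +1, so 2 is a residue.
(3/1657) = +1, so 3 is a residue.
(4/1657) = +1, so 4 is a residue.
(5/1657) = −1, so 5 is the smallest positive non-residue mod 1657.

5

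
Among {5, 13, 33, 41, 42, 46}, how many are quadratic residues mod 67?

1

(5/67) = -1 → non-residue.
(13/67) = -1 → non-residue.
(33/67) = +1 → QR.
(41/67) = -1 → non-residue.
(42/67) = -1 → non-residue.
(46/67) = -1 → non-residue.
Total quadratic residues among the 6: 1.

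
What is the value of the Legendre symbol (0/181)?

Top reduces to 0: gcd > 1, so the symbol is 0.

0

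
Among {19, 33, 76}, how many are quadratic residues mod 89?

0

(19/89) = -1 → non-residue.
(33/89) = -1 → non-residue.
(76/89) = -1 → non-residue.
Total quadratic residues among the 3: 0.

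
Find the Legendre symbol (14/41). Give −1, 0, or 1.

Euler's criterion: (14/41) ≡ 14^20 (mod 41).
14^2 ≡ 32 (mod 41)
14^4 ≡ 40 (mod 41)
14^8 ≡ 1 (mod 41)
14^16 ≡ 1 (mod 41)
14^20 = 14^(16+4) ≡ 40 (mod 41).
Result is 40 ≡ −1, so (14/41) = −1.

-1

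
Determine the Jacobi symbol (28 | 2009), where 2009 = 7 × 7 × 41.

0

Pull out 2^2: since 2009 ≡ 1 (mod 8), (2/2009) = +1, so (2/2009)^2 = +1.
Reciprocity: 7 ≡ 3 and 2009 ≡ 1 (mod 4), so (7/2009) = +(2009/7).
Reduce top mod 7: now compute (0/7).
Top reduces to 0: gcd > 1, so the symbol is 0.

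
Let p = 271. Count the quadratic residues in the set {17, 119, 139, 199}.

3

(17/271) = +1 → QR.
(119/271) = +1 → QR.
(139/271) = +1 → QR.
(199/271) = -1 → non-residue.
Total quadratic residues among the 4: 3.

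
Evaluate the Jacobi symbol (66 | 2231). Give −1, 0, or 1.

-1

Pull out 2: since 2231 ≡ 7 (mod 8), (2/2231) = +1.
Reciprocity: 33 ≡ 1 and 2231 ≡ 3 (mod 4), so (33/2231) = +(2231/33).
Reduce top mod 33: now compute (20/33).
Pull out 2^2: since 33 ≡ 1 (mod 8), (2/33) = +1, so (2/33)^2 = +1.
Reciprocity: 5 ≡ 1 and 33 ≡ 1 (mod 4), so (5/33) = +(33/5).
Reduce top mod 5: now compute (3/5).
Reciprocity: 3 ≡ 3 and 5 ≡ 1 (mod 4), so (3/5) = +(5/3).
Reduce top mod 3: now compute (2/3).
Pull out 2: since 3 ≡ 3 (mod 8), (2/3) = -1.
Reached (1/3) = 1. Collecting the sign flips along the way, the symbol is -1.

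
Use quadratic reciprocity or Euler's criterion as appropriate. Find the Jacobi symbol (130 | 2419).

-1

Pull out 2: since 2419 ≡ 3 (mod 8), (2/2419) = -1.
Reciprocity: 65 ≡ 1 and 2419 ≡ 3 (mod 4), so (65/2419) = +(2419/65).
Reduce top mod 65: now compute (14/65).
Pull out 2: since 65 ≡ 1 (mod 8), (2/65) = +1.
Reciprocity: 7 ≡ 3 and 65 ≡ 1 (mod 4), so (7/65) = +(65/7).
Reduce top mod 7: now compute (2/7).
Pull out 2: since 7 ≡ 7 (mod 8), (2/7) = +1.
Reached (1/7) = 1. Collecting the sign flips along the way, the symbol is -1.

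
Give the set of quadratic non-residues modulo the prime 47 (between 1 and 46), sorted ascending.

Square k = 1,…,23 (k and 47−k give the same square):
1²=1, 2²=4, 3²=9, 4²=16, 5²=25, 6²=36, 7²≡2, 8²≡17, 9²≡34, 10²≡6, 11²≡27, 12²≡3, 13²≡28, 14²≡8, 15²≡37, 16²≡21, 17²≡7, 18²≡42, 19²≡32, 20²≡24, 21²≡18, 22²≡14, 23²≡12 (mod 47).
The residues are {1, 2, 3, 4, 6, 7, 8, 9, 12, 14, 16, 17, 18, 21, 24, 25, 27, 28, 32, 34, 36, 37, 42}; the non-residues are the remaining 23 nonzero classes.

5 10 11 13 15 19 20 22 23 26 29 30 31 33 35 38 39 40 41 43 44 45 46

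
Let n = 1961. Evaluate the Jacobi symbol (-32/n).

1

First reduce: -32 ≡ 1929 (mod 1961).
Reciprocity: 1929 ≡ 1 and 1961 ≡ 1 (mod 4), so (1929/1961) = +(1961/1929).
Reduce top mod 1929: now compute (32/1929).
Pull out 2^5: since 1929 ≡ 1 (mod 8), (2/1929) = +1, so (2/1929)^5 = +1.
Reached (1/1929) = 1. Collecting the sign flips along the way, the symbol is +1.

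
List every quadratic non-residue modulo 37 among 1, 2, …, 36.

Square k = 1,…,18 (k and 37−k give the same square):
1²=1, 2²=4, 3²=9, 4²=16, 5²=25, 6²=36, 7²≡12, 8²≡27, 9²≡7, 10²≡26, 11²≡10, 12²≡33, 13²≡21, 14²≡11, 15²≡3, 16²≡34, 17²≡30, 18²≡28 (mod 37).
The residues are {1, 3, 4, 7, 9, 10, 11, 12, 16, 21, 25, 26, 27, 28, 30, 33, 34, 36}; the non-residues are the remaining 18 nonzero classes.

2,5,6,8,13,14,15,17,18,19,20,22,23,24,29,31,32,35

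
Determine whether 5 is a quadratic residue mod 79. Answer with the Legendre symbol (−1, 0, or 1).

Reciprocity: 5 ≡ 1 and 79 ≡ 3 (mod 4), so (5/79) = +(79/5).
Reduce top mod 5: now compute (4/5).
Pull out 2^2: since 5 ≡ 5 (mod 8), (2/5) = -1, so (2/5)^2 = +1.
Reached (1/5) = 1. Collecting the sign flips along the way, the symbol is +1.

1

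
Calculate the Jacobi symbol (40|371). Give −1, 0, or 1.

-1

Pull out 2^3: since 371 ≡ 3 (mod 8), (2/371) = -1, so (2/371)^3 = -1.
Reciprocity: 5 ≡ 1 and 371 ≡ 3 (mod 4), so (5/371) = +(371/5).
Reduce top mod 5: now compute (1/5).
Reached (1/5) = 1. Collecting the sign flips along the way, the symbol is -1.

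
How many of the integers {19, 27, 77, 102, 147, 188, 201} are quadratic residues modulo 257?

0

(19/257) = -1 → non-residue.
(27/257) = -1 → non-residue.
(77/257) = -1 → non-residue.
(102/257) = -1 → non-residue.
(147/257) = -1 → non-residue.
(188/257) = -1 → non-residue.
(201/257) = -1 → non-residue.
Total quadratic residues among the 7: 0.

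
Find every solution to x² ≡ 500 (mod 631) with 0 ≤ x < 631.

297, 334

Since 631 ≡ 3 (mod 4), a square root of 500 is 500^((631+1)/4) = 500^158 mod 631.
Repeated squaring: 500^2≡124, 500^4≡232, 500^8≡189, 500^16≡385, 500^32≡571, 500^64≡445, 500^128≡522 (mod 631).
500^158 = 500^(128+16+8+4+2) ≡ 297 (mod 631).
Check: 297² = 88209 ≡ 500 (mod 631). The two roots are 297 and 334.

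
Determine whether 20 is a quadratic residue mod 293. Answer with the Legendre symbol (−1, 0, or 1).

Pull out 2^2: since 293 ≡ 5 (mod 8), (2/293) = -1, so (2/293)^2 = +1.
Reciprocity: 5 ≡ 1 and 293 ≡ 1 (mod 4), so (5/293) = +(293/5).
Reduce top mod 5: now compute (3/5).
Reciprocity: 3 ≡ 3 and 5 ≡ 1 (mod 4), so (3/5) = +(5/3).
Reduce top mod 3: now compute (2/3).
Pull out 2: since 3 ≡ 3 (mod 8), (2/3) = -1.
Reached (1/3) = 1. Collecting the sign flips along the way, the symbol is -1.

-1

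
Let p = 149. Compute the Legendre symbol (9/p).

Euler's criterion: (9/149) ≡ 9^74 (mod 149).
9^2 ≡ 81 (mod 149)
9^4 ≡ 5 (mod 149)
9^8 ≡ 25 (mod 149)
9^16 ≡ 29 (mod 149)
9^32 ≡ 96 (mod 149)
9^64 ≡ 127 (mod 149)
9^74 = 9^(64+8+2) ≡ 1 (mod 149).
Result is 1, so (9/149) = 1.

1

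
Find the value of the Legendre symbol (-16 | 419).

Euler's criterion: (-16/419) ≡ 403^209 (mod 419).
403^2 ≡ 256 (mod 419)
403^4 ≡ 172 (mod 419)
403^8 ≡ 254 (mod 419)
403^16 ≡ 409 (mod 419)
403^32 ≡ 100 (mod 419)
403^64 ≡ 363 (mod 419)
403^128 ≡ 203 (mod 419)
403^209 = 403^(128+64+16+1) ≡ 418 (mod 419).
Result is 418 ≡ −1, so (-16/419) = −1.

-1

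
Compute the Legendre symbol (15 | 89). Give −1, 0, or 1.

Euler's criterion: (15/89) ≡ 15^44 (mod 89).
15^2 ≡ 47 (mod 89)
15^4 ≡ 73 (mod 89)
15^8 ≡ 78 (mod 89)
15^16 ≡ 32 (mod 89)
15^32 ≡ 45 (mod 89)
15^44 = 15^(32+8+4) ≡ 88 (mod 89).
Result is 88 ≡ −1, so (15/89) = −1.

-1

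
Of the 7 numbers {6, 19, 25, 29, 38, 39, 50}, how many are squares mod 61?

(6/61) = -1 → non-residue.
(19/61) = +1 → QR.
(25/61) = +1 → QR.
(29/61) = -1 → non-residue.
(38/61) = -1 → non-residue.
(39/61) = +1 → QR.
(50/61) = -1 → non-residue.
Total quadratic residues among the 7: 3.

3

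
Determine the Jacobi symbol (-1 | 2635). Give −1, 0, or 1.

-1

First reduce: -1 ≡ 2634 (mod 2635).
Pull out 2: since 2635 ≡ 3 (mod 8), (2/2635) = -1.
Reciprocity: 1317 ≡ 1 and 2635 ≡ 3 (mod 4), so (1317/2635) = +(2635/1317).
Reduce top mod 1317: now compute (1/1317).
Reached (1/1317) = 1. Collecting the sign flips along the way, the symbol is -1.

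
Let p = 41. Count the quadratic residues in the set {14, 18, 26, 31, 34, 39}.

3

(14/41) = -1 → non-residue.
(18/41) = +1 → QR.
(26/41) = -1 → non-residue.
(31/41) = +1 → QR.
(34/41) = -1 → non-residue.
(39/41) = +1 → QR.
Total quadratic residues among the 6: 3.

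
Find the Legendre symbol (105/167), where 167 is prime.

-1

Euler's criterion: (105/167) ≡ 105^83 (mod 167).
105^2 ≡ 3 (mod 167)
105^4 ≡ 9 (mod 167)
105^8 ≡ 81 (mod 167)
105^16 ≡ 48 (mod 167)
105^32 ≡ 133 (mod 167)
105^64 ≡ 154 (mod 167)
105^83 = 105^(64+16+2+1) ≡ 166 (mod 167).
Result is 166 ≡ −1, so (105/167) = −1.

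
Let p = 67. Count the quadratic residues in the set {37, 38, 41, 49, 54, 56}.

4

(37/67) = +1 → QR.
(38/67) = -1 → non-residue.
(41/67) = -1 → non-residue.
(49/67) = +1 → QR.
(54/67) = +1 → QR.
(56/67) = +1 → QR.
Total quadratic residues among the 6: 4.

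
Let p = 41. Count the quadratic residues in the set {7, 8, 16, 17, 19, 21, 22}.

(7/41) = -1 → non-residue.
(8/41) = +1 → QR.
(16/41) = +1 → QR.
(17/41) = -1 → non-residue.
(19/41) = -1 → non-residue.
(21/41) = +1 → QR.
(22/41) = -1 → non-residue.
Total quadratic residues among the 7: 3.

3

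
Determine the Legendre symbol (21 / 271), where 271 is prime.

-1

Euler's criterion: (21/271) ≡ 21^135 (mod 271).
21^2 ≡ 170 (mod 271)
21^4 ≡ 174 (mod 271)
21^8 ≡ 195 (mod 271)
21^16 ≡ 85 (mod 271)
21^32 ≡ 179 (mod 271)
21^64 ≡ 63 (mod 271)
21^128 ≡ 175 (mod 271)
21^135 = 21^(128+4+2+1) ≡ 270 (mod 271).
Result is 270 ≡ −1, so (21/271) = −1.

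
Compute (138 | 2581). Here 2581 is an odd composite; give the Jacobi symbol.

Pull out 2: since 2581 ≡ 5 (mod 8), (2/2581) = -1.
Reciprocity: 69 ≡ 1 and 2581 ≡ 1 (mod 4), so (69/2581) = +(2581/69).
Reduce top mod 69: now compute (28/69).
Pull out 2^2: since 69 ≡ 5 (mod 8), (2/69) = -1, so (2/69)^2 = +1.
Reciprocity: 7 ≡ 3 and 69 ≡ 1 (mod 4), so (7/69) = +(69/7).
Reduce top mod 7: now compute (6/7).
Pull out 2: since 7 ≡ 7 (mod 8), (2/7) = +1.
Reciprocity: 3 ≡ 3 and 7 ≡ 3 (mod 4), so (3/7) = −(7/3).
Reduce top mod 3: now compute (1/3).
Reached (1/3) = 1. Collecting the sign flips along the way, the symbol is +1.

1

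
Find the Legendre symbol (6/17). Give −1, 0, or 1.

-1

Pull out 2: since 17 ≡ 1 (mod 8), (2/17) = +1.
Reciprocity: 3 ≡ 3 and 17 ≡ 1 (mod 4), so (3/17) = +(17/3).
Reduce top mod 3: now compute (2/3).
Pull out 2: since 3 ≡ 3 (mod 8), (2/3) = -1.
Reached (1/3) = 1. Collecting the sign flips along the way, the symbol is -1.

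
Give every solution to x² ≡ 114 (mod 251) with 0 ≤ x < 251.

Since 251 ≡ 3 (mod 4), a square root of 114 is 114^((251+1)/4) = 114^63 mod 251.
Repeated squaring: 114^2≡195, 114^4≡124, 114^8≡65, 114^16≡209, 114^32≡7 (mod 251).
114^63 = 114^(32+16+8+4+2+1) ≡ 214 (mod 251).
Check: 214² = 45796 ≡ 114 (mod 251). The two roots are 37 and 214.

37, 214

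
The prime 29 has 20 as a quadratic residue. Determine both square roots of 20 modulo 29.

29 ≡ 1 (mod 4), so we find a root by search.
Trying successive values, 7² = 49 ≡ 20 (mod 29). The other root is 29 − 7 = 22.

7, 22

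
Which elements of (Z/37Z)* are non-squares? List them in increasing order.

2, 5, 6, 8, 13, 14, 15, 17, 18, 19, 20, 22, 23, 24, 29, 31, 32, 35

Square k = 1,…,18 (k and 37−k give the same square):
1²=1, 2²=4, 3²=9, 4²=16, 5²=25, 6²=36, 7²≡12, 8²≡27, 9²≡7, 10²≡26, 11²≡10, 12²≡33, 13²≡21, 14²≡11, 15²≡3, 16²≡34, 17²≡30, 18²≡28 (mod 37).
The residues are {1, 3, 4, 7, 9, 10, 11, 12, 16, 21, 25, 26, 27, 28, 30, 33, 34, 36}; the non-residues are the remaining 18 nonzero classes.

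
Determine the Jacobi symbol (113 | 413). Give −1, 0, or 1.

Reciprocity: 113 ≡ 1 and 413 ≡ 1 (mod 4), so (113/413) = +(413/113).
Reduce top mod 113: now compute (74/113).
Pull out 2: since 113 ≡ 1 (mod 8), (2/113) = +1.
Reciprocity: 37 ≡ 1 and 113 ≡ 1 (mod 4), so (37/113) = +(113/37).
Reduce top mod 37: now compute (2/37).
Pull out 2: since 37 ≡ 5 (mod 8), (2/37) = -1.
Reached (1/37) = 1. Collecting the sign flips along the way, the symbol is -1.

-1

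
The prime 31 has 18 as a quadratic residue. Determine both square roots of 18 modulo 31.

7, 24

Since 31 ≡ 3 (mod 4), a square root of 18 is 18^((31+1)/4) = 18^8 mod 31.
Repeated squaring: 18^2≡14, 18^4≡10, 18^8≡7 (mod 31).
18^8 = 18^(8) ≡ 7 (mod 31).
Check: 7² = 49 ≡ 18 (mod 31). The two roots are 7 and 24.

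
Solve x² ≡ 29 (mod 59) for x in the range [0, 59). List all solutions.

Since 59 ≡ 3 (mod 4), a square root of 29 is 29^((59+1)/4) = 29^15 mod 59.
Repeated squaring: 29^2≡15, 29^4≡48, 29^8≡3 (mod 59).
29^15 = 29^(8+4+2+1) ≡ 41 (mod 59).
Check: 41² = 1681 ≡ 29 (mod 59). The two roots are 18 and 41.

18, 41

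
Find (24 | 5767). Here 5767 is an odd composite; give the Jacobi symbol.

-1

Pull out 2^3: since 5767 ≡ 7 (mod 8), (2/5767) = +1, so (2/5767)^3 = +1.
Reciprocity: 3 ≡ 3 and 5767 ≡ 3 (mod 4), so (3/5767) = −(5767/3).
Reduce top mod 3: now compute (1/3).
Reached (1/3) = 1. Collecting the sign flips along the way, the symbol is -1.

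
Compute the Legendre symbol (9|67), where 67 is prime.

1

Reciprocity: 9 ≡ 1 and 67 ≡ 3 (mod 4), so (9/67) = +(67/9).
Reduce top mod 9: now compute (4/9).
Pull out 2^2: since 9 ≡ 1 (mod 8), (2/9) = +1, so (2/9)^2 = +1.
Reached (1/9) = 1. Collecting the sign flips along the way, the symbol is +1.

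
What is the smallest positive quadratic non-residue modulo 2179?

(2/2179) = −1, so 2 is the smallest positive non-residue mod 2179.

2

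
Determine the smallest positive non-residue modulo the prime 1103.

(2/1103) = +1, so 2 is a residue.
(3/1103) = +1, so 3 is a residue.
(4/1103) = +1, so 4 is a residue.
(5/1103) = −1, so 5 is the smallest positive non-residue mod 1103.

5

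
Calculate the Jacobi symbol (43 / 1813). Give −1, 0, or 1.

-1

Reciprocity: 43 ≡ 3 and 1813 ≡ 1 (mod 4), so (43/1813) = +(1813/43).
Reduce top mod 43: now compute (7/43).
Reciprocity: 7 ≡ 3 and 43 ≡ 3 (mod 4), so (7/43) = −(43/7).
Reduce top mod 7: now compute (1/7).
Reached (1/7) = 1. Collecting the sign flips along the way, the symbol is -1.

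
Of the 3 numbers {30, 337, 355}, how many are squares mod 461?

(30/461) = +1 → QR.
(337/461) = -1 → non-residue.
(355/461) = -1 → non-residue.
Total quadratic residues among the 3: 1.

1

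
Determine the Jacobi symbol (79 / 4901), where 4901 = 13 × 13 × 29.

Reciprocity: 79 ≡ 3 and 4901 ≡ 1 (mod 4), so (79/4901) = +(4901/79).
Reduce top mod 79: now compute (3/79).
Reciprocity: 3 ≡ 3 and 79 ≡ 3 (mod 4), so (3/79) = −(79/3).
Reduce top mod 3: now compute (1/3).
Reached (1/3) = 1. Collecting the sign flips along the way, the symbol is -1.

-1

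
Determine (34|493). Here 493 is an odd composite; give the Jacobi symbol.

Pull out 2: since 493 ≡ 5 (mod 8), (2/493) = -1.
Reciprocity: 17 ≡ 1 and 493 ≡ 1 (mod 4), so (17/493) = +(493/17).
Reduce top mod 17: now compute (0/17).
Top reduces to 0: gcd > 1, so the symbol is 0.

0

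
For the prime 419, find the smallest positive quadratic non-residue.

2

(2/419) = −1, so 2 is the smallest positive non-residue mod 419.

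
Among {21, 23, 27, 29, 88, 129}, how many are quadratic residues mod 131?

(21/131) = +1 → QR.
(23/131) = -1 → non-residue.
(27/131) = +1 → QR.
(29/131) = -1 → non-residue.
(88/131) = -1 → non-residue.
(129/131) = +1 → QR.
Total quadratic residues among the 6: 3.

3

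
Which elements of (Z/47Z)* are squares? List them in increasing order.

Square k = 1,…,23 (k and 47−k give the same square):
1²=1, 2²=4, 3²=9, 4²=16, 5²=25, 6²=36, 7²≡2, 8²≡17, 9²≡34, 10²≡6, 11²≡27, 12²≡3, 13²≡28, 14²≡8, 15²≡37, 16²≡21, 17²≡7, 18²≡42, 19²≡32, 20²≡24, 21²≡18, 22²≡14, 23²≡12 (mod 47).
So the quadratic residues mod 47 are {1, 2, 3, 4, 6, 7, 8, 9, 12, 14, 16, 17, 18, 21, 24, 25, 27, 28, 32, 34, 36, 37, 42}.

1 2 3 4 6 7 8 9 12 14 16 17 18 21 24 25 27 28 32 34 36 37 42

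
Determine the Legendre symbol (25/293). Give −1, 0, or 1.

1

Reciprocity: 25 ≡ 1 and 293 ≡ 1 (mod 4), so (25/293) = +(293/25).
Reduce top mod 25: now compute (18/25).
Pull out 2: since 25 ≡ 1 (mod 8), (2/25) = +1.
Reciprocity: 9 ≡ 1 and 25 ≡ 1 (mod 4), so (9/25) = +(25/9).
Reduce top mod 9: now compute (7/9).
Reciprocity: 7 ≡ 3 and 9 ≡ 1 (mod 4), so (7/9) = +(9/7).
Reduce top mod 7: now compute (2/7).
Pull out 2: since 7 ≡ 7 (mod 8), (2/7) = +1.
Reached (1/7) = 1. Collecting the sign flips along the way, the symbol is +1.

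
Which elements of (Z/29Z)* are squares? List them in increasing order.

1, 4, 5, 6, 7, 9, 13, 16, 20, 22, 23, 24, 25, 28

Square k = 1,…,14 (k and 29−k give the same square):
1²=1, 2²=4, 3²=9, 4²=16, 5²=25, 6²≡7, 7²≡20, 8²≡6, 9²≡23, 10²≡13, 11²≡5, 12²≡28, 13²≡24, 14²≡22 (mod 29).
So the quadratic residues mod 29 are {1, 4, 5, 6, 7, 9, 13, 16, 20, 22, 23, 24, 25, 28}.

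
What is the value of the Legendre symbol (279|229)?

-1

First reduce: 279 ≡ 50 (mod 229).
Pull out 2: since 229 ≡ 5 (mod 8), (2/229) = -1.
Reciprocity: 25 ≡ 1 and 229 ≡ 1 (mod 4), so (25/229) = +(229/25).
Reduce top mod 25: now compute (4/25).
Pull out 2^2: since 25 ≡ 1 (mod 8), (2/25) = +1, so (2/25)^2 = +1.
Reached (1/25) = 1. Collecting the sign flips along the way, the symbol is -1.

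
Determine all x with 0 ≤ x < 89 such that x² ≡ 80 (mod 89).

13, 76

89 ≡ 1 (mod 4), so we find a root by search.
Trying successive values, 13² = 169 ≡ 80 (mod 89). The other root is 89 − 13 = 76.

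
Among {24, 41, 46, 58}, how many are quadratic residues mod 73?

3

(24/73) = +1 → QR.
(41/73) = +1 → QR.
(46/73) = +1 → QR.
(58/73) = -1 → non-residue.
Total quadratic residues among the 4: 3.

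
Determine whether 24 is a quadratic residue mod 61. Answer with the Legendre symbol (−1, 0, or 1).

-1

Euler's criterion: (24/61) ≡ 24^30 (mod 61).
24^2 ≡ 27 (mod 61)
24^4 ≡ 58 (mod 61)
24^8 ≡ 9 (mod 61)
24^16 ≡ 20 (mod 61)
24^30 = 24^(16+8+4+2) ≡ 60 (mod 61).
Result is 60 ≡ −1, so (24/61) = −1.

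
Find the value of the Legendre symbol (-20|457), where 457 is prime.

First reduce: -20 ≡ 437 (mod 457).
Reciprocity: 437 ≡ 1 and 457 ≡ 1 (mod 4), so (437/457) = +(457/437).
Reduce top mod 437: now compute (20/437).
Pull out 2^2: since 437 ≡ 5 (mod 8), (2/437) = -1, so (2/437)^2 = +1.
Reciprocity: 5 ≡ 1 and 437 ≡ 1 (mod 4), so (5/437) = +(437/5).
Reduce top mod 5: now compute (2/5).
Pull out 2: since 5 ≡ 5 (mod 8), (2/5) = -1.
Reached (1/5) = 1. Collecting the sign flips along the way, the symbol is -1.

-1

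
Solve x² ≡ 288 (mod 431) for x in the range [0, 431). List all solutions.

Since 431 ≡ 3 (mod 4), a square root of 288 is 288^((431+1)/4) = 288^108 mod 431.
Repeated squaring: 288^2≡192, 288^4≡229, 288^8≡290, 288^16≡55, 288^32≡8, 288^64≡64 (mod 431).
288^108 = 288^(64+32+8+4) ≡ 330 (mod 431).
Check: 330² = 108900 ≡ 288 (mod 431). The two roots are 101 and 330.

101, 330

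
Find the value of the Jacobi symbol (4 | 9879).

1

Pull out 2^2: since 9879 ≡ 7 (mod 8), (2/9879) = +1, so (2/9879)^2 = +1.
Reached (1/9879) = 1. Collecting the sign flips along the way, the symbol is +1.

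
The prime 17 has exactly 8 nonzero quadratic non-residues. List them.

3 5 6 7 10 11 12 14

Square k = 1,…,8 (k and 17−k give the same square):
1²=1, 2²=4, 3²=9, 4²=16, 5²≡8, 6²≡2, 7²≡15, 8²≡13 (mod 17).
The residues are {1, 2, 4, 8, 9, 13, 15, 16}; the non-residues are the remaining 8 nonzero classes.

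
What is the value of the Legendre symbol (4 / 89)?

Euler's criterion: (4/89) ≡ 4^44 (mod 89).
4^2 ≡ 16 (mod 89)
4^4 ≡ 78 (mod 89)
4^8 ≡ 32 (mod 89)
4^16 ≡ 45 (mod 89)
4^32 ≡ 67 (mod 89)
4^44 = 4^(32+8+4) ≡ 1 (mod 89).
Result is 1, so (4/89) = 1.

1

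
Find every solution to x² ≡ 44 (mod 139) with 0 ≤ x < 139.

Since 139 ≡ 3 (mod 4), a square root of 44 is 44^((139+1)/4) = 44^35 mod 139.
Repeated squaring: 44^2≡129, 44^4≡100, 44^8≡131, 44^16≡64, 44^32≡65 (mod 139).
44^35 = 44^(32+2+1) ≡ 34 (mod 139).
Check: 34² = 1156 ≡ 44 (mod 139). The two roots are 34 and 105.

34, 105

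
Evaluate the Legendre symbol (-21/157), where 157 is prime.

-1

First reduce: -21 ≡ 136 (mod 157).
Pull out 2^3: since 157 ≡ 5 (mod 8), (2/157) = -1, so (2/157)^3 = -1.
Reciprocity: 17 ≡ 1 and 157 ≡ 1 (mod 4), so (17/157) = +(157/17).
Reduce top mod 17: now compute (4/17).
Pull out 2^2: since 17 ≡ 1 (mod 8), (2/17) = +1, so (2/17)^2 = +1.
Reached (1/17) = 1. Collecting the sign flips along the way, the symbol is -1.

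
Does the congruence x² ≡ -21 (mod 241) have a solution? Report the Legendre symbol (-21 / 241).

-1

First reduce: -21 ≡ 220 (mod 241).
Pull out 2^2: since 241 ≡ 1 (mod 8), (2/241) = +1, so (2/241)^2 = +1.
Reciprocity: 55 ≡ 3 and 241 ≡ 1 (mod 4), so (55/241) = +(241/55).
Reduce top mod 55: now compute (21/55).
Reciprocity: 21 ≡ 1 and 55 ≡ 3 (mod 4), so (21/55) = +(55/21).
Reduce top mod 21: now compute (13/21).
Reciprocity: 13 ≡ 1 and 21 ≡ 1 (mod 4), so (13/21) = +(21/13).
Reduce top mod 13: now compute (8/13).
Pull out 2^3: since 13 ≡ 5 (mod 8), (2/13) = -1, so (2/13)^3 = -1.
Reached (1/13) = 1. Collecting the sign flips along the way, the symbol is -1.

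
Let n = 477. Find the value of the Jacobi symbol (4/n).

1

Pull out 2^2: since 477 ≡ 5 (mod 8), (2/477) = -1, so (2/477)^2 = +1.
Reached (1/477) = 1. Collecting the sign flips along the way, the symbol is +1.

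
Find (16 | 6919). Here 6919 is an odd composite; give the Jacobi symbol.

Pull out 2^4: since 6919 ≡ 7 (mod 8), (2/6919) = +1, so (2/6919)^4 = +1.
Reached (1/6919) = 1. Collecting the sign flips along the way, the symbol is +1.

1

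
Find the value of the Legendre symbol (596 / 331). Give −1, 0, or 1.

First reduce: 596 ≡ 265 (mod 331).
Reciprocity: 265 ≡ 1 and 331 ≡ 3 (mod 4), so (265/331) = +(331/265).
Reduce top mod 265: now compute (66/265).
Pull out 2: since 265 ≡ 1 (mod 8), (2/265) = +1.
Reciprocity: 33 ≡ 1 and 265 ≡ 1 (mod 4), so (33/265) = +(265/33).
Reduce top mod 33: now compute (1/33).
Reached (1/33) = 1. Collecting the sign flips along the way, the symbol is +1.

1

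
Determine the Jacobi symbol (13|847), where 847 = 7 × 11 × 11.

Reciprocity: 13 ≡ 1 and 847 ≡ 3 (mod 4), so (13/847) = +(847/13).
Reduce top mod 13: now compute (2/13).
Pull out 2: since 13 ≡ 5 (mod 8), (2/13) = -1.
Reached (1/13) = 1. Collecting the sign flips along the way, the symbol is -1.

-1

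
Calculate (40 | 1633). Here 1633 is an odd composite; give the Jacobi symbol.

-1

Pull out 2^3: since 1633 ≡ 1 (mod 8), (2/1633) = +1, so (2/1633)^3 = +1.
Reciprocity: 5 ≡ 1 and 1633 ≡ 1 (mod 4), so (5/1633) = +(1633/5).
Reduce top mod 5: now compute (3/5).
Reciprocity: 3 ≡ 3 and 5 ≡ 1 (mod 4), so (3/5) = +(5/3).
Reduce top mod 3: now compute (2/3).
Pull out 2: since 3 ≡ 3 (mod 8), (2/3) = -1.
Reached (1/3) = 1. Collecting the sign flips along the way, the symbol is -1.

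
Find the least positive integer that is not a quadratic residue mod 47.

5

(2/47) = +1, so 2 is a residue.
(3/47) = +1, so 3 is a residue.
(4/47) = +1, so 4 is a residue.
(5/47) = −1, so 5 is the smallest positive non-residue mod 47.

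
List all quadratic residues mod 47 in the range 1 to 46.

1, 2, 3, 4, 6, 7, 8, 9, 12, 14, 16, 17, 18, 21, 24, 25, 27, 28, 32, 34, 36, 37, 42

Square k = 1,…,23 (k and 47−k give the same square):
1²=1, 2²=4, 3²=9, 4²=16, 5²=25, 6²=36, 7²≡2, 8²≡17, 9²≡34, 10²≡6, 11²≡27, 12²≡3, 13²≡28, 14²≡8, 15²≡37, 16²≡21, 17²≡7, 18²≡42, 19²≡32, 20²≡24, 21²≡18, 22²≡14, 23²≡12 (mod 47).
So the quadratic residues mod 47 are {1, 2, 3, 4, 6, 7, 8, 9, 12, 14, 16, 17, 18, 21, 24, 25, 27, 28, 32, 34, 36, 37, 42}.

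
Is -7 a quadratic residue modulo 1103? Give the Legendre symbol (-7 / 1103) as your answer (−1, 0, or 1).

First reduce: -7 ≡ 1096 (mod 1103).
Pull out 2^3: since 1103 ≡ 7 (mod 8), (2/1103) = +1, so (2/1103)^3 = +1.
Reciprocity: 137 ≡ 1 and 1103 ≡ 3 (mod 4), so (137/1103) = +(1103/137).
Reduce top mod 137: now compute (7/137).
Reciprocity: 7 ≡ 3 and 137 ≡ 1 (mod 4), so (7/137) = +(137/7).
Reduce top mod 7: now compute (4/7).
Pull out 2^2: since 7 ≡ 7 (mod 8), (2/7) = +1, so (2/7)^2 = +1.
Reached (1/7) = 1. Collecting the sign flips along the way, the symbol is +1.

1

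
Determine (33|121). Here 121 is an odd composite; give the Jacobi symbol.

0

Reciprocity: 33 ≡ 1 and 121 ≡ 1 (mod 4), so (33/121) = +(121/33).
Reduce top mod 33: now compute (22/33).
Pull out 2: since 33 ≡ 1 (mod 8), (2/33) = +1.
Reciprocity: 11 ≡ 3 and 33 ≡ 1 (mod 4), so (11/33) = +(33/11).
Reduce top mod 11: now compute (0/11).
Top reduces to 0: gcd > 1, so the symbol is 0.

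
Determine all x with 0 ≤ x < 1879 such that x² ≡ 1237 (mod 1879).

Since 1879 ≡ 3 (mod 4), a square root of 1237 is 1237^((1879+1)/4) = 1237^470 mod 1879.
Repeated squaring: 1237^2≡663, 1237^4≡1762, 1237^8≡536, 1237^16≡1688, 1237^32≡780, 1237^64≡1483, 1237^128≡859, 1237^256≡1313 (mod 1879).
1237^470 = 1237^(256+128+64+16+4+2) ≡ 1158 (mod 1879).
Check: 1158² = 1340964 ≡ 1237 (mod 1879). The two roots are 721 and 1158.

721, 1158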